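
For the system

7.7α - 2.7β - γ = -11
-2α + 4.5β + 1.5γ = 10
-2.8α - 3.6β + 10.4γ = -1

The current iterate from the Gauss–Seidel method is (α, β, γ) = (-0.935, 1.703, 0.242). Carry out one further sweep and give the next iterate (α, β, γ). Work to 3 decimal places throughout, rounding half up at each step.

One sweep:
  α = (-11 - (-2.7)·1.703 - (-1)·0.242) / (7.7) = -0.800
  β = (10 - (-2)·-0.800 - (1.5)·0.242) / (4.5) = 1.786
  γ = (-1 - (-2.8)·-0.800 - (-3.6)·1.786) / (10.4) = 0.307

(-0.800, 1.786, 0.307)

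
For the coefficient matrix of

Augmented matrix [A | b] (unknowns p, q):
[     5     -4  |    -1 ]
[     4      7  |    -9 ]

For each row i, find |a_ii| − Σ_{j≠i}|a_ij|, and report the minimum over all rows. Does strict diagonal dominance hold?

1

row 1: |5| − (4) = 1
row 2: |7| − (4) = 3
minimum over rows = 1 → strictly diagonally dominant (convergence guaranteed)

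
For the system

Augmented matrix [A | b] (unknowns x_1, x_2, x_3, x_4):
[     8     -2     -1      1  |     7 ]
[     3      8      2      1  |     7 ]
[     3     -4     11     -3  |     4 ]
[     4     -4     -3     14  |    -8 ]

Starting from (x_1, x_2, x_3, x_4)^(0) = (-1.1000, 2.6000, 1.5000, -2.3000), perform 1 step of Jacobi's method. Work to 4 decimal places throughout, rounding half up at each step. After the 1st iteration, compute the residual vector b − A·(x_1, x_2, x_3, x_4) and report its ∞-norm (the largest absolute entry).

Iteration 1:
  x_1 = (7 - (-2)·2.6000 - (-1)·1.5000 - (1)·-2.3000) / (8) = 2.0000
  x_2 = (7 - (3)·-1.1000 - (2)·1.5000 - (1)·-2.3000) / (8) = 1.2000
  x_3 = (4 - (3)·-1.1000 - (-4)·2.6000 - (-3)·-2.3000) / (11) = 0.9818
  x_4 = (-8 - (4)·-1.1000 - (-4)·2.6000 - (-3)·1.5000) / (14) = 0.8071
Residual b − A·x = (-6.4253, -11.3707, -5.5785, -19.5540); ∞-norm = 19.5540

19.5540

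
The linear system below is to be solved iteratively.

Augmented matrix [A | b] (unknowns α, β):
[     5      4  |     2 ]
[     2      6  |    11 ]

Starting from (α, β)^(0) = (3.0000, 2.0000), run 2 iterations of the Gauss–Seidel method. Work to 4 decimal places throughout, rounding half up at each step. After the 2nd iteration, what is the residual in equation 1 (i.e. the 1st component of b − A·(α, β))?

-0.2490

Iteration 1:
  α = (2 - (4)·2.0000) / (5) = -1.2000
  β = (11 - (2)·-1.2000) / (6) = 2.2333
Iteration 2:
  α = (2 - (4)·2.2333) / (5) = -1.3866
  β = (11 - (2)·-1.3866) / (6) = 2.2955
Residual b − A·x = (-0.2490, 0.0002)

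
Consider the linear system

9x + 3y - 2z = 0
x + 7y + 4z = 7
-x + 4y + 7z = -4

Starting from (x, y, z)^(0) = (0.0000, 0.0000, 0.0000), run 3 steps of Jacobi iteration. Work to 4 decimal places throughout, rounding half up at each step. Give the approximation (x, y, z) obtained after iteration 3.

(-0.6961, 1.7188, -1.3952)

Iteration 1:
  x = (0 - (3)·0.0000 - (-2)·0.0000) / (9) = 0.0000
  y = (7 - (1)·0.0000 - (4)·0.0000) / (7) = 1.0000
  z = (-4 - (-1)·0.0000 - (4)·0.0000) / (7) = -0.5714
Iteration 2:
  x = (0 - (3)·1.0000 - (-2)·-0.5714) / (9) = -0.4603
  y = (7 - (1)·0.0000 - (4)·-0.5714) / (7) = 1.3265
  z = (-4 - (-1)·0.0000 - (4)·1.0000) / (7) = -1.1429
Iteration 3:
  x = (0 - (3)·1.3265 - (-2)·-1.1429) / (9) = -0.6961
  y = (7 - (1)·-0.4603 - (4)·-1.1429) / (7) = 1.7188
  z = (-4 - (-1)·-0.4603 - (4)·1.3265) / (7) = -1.3952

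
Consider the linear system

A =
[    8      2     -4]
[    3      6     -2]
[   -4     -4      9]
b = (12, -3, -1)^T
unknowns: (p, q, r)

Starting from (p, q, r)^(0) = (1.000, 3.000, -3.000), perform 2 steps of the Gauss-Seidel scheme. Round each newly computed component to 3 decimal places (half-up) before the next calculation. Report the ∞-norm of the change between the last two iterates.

2.059

Iteration 1:
  p = (12 - (2)·3.000 - (-4)·-3.000) / (8) = -0.750
  q = (-3 - (3)·-0.750 - (-2)·-3.000) / (6) = -1.125
  r = (-1 - (-4)·-0.750 - (-4)·-1.125) / (9) = -0.944
Iteration 2:
  p = (12 - (2)·-1.125 - (-4)·-0.944) / (8) = 1.309
  q = (-3 - (3)·1.309 - (-2)·-0.944) / (6) = -1.469
  r = (-1 - (-4)·1.309 - (-4)·-1.469) / (9) = -0.182
Change: (2.059, -0.344, 0.762) → max |·| = 2.059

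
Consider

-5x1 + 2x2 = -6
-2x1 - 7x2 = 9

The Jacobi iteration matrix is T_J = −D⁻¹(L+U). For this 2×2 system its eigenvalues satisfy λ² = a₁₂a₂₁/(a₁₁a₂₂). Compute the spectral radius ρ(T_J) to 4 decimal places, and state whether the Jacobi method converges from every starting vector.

0.3381

a₁₂a₂₁/(a₁₁a₂₂) = (2)·(-2) / ((-5)·(-7)) = -0.114286
ρ = √|-0.114286| = √0.114286 = 0.3381
ρ < 1, so Jacobi converges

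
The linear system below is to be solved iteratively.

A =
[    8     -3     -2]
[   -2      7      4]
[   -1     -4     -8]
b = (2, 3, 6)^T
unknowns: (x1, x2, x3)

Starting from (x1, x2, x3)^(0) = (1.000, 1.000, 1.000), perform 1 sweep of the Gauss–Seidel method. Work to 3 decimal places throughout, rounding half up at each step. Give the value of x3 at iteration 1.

-0.913

Iteration 1:
  x1 = (2 - (-3)·1.000 - (-2)·1.000) / (8) = 0.875
  x2 = (3 - (-2)·0.875 - (4)·1.000) / (7) = 0.107
  x3 = (6 - (-1)·0.875 - (-4)·0.107) / (-8) = -0.913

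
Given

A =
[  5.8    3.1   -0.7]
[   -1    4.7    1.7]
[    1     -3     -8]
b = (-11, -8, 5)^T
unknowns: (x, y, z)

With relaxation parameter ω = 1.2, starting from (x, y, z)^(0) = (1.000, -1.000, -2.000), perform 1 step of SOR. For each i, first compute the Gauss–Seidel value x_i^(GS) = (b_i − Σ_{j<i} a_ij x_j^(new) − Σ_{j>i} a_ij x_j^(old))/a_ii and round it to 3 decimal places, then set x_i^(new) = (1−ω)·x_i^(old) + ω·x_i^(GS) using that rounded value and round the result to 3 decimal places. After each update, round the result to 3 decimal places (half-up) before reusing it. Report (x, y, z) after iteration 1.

Iteration 1:
  x: GS value = (-11 - (3.1)·-1.000 - (-0.7)·-2.000) / (5.8) = -1.603;  x ← (1−ω)·1.000 + ω·-1.603 = -2.124
  y: GS value = (-8 - (-1)·-2.124 - (1.7)·-2.000) / (4.7) = -1.431;  y ← (1−ω)·-1.000 + ω·-1.431 = -1.517
  z: GS value = (5 - (1)·-2.124 - (-3)·-1.517) / (-8) = -0.322;  z ← (1−ω)·-2.000 + ω·-0.322 = 0.014

(-2.124, -1.517, 0.014)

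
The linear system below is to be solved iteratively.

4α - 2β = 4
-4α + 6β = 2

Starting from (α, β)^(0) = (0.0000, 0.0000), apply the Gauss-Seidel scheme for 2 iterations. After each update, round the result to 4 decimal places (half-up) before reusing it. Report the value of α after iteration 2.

Iteration 1:
  α = (4 - (-2)·0.0000) / (4) = 1.0000
  β = (2 - (-4)·1.0000) / (6) = 1.0000
Iteration 2:
  α = (4 - (-2)·1.0000) / (4) = 1.5000
  β = (2 - (-4)·1.5000) / (6) = 1.3333

1.5000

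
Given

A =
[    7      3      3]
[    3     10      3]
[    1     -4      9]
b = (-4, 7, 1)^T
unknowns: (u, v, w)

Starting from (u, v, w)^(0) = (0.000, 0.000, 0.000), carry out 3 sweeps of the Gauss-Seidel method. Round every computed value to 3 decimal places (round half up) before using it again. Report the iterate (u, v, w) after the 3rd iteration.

(-1.225, 0.876, 0.637)

Iteration 1:
  u = (-4 - (3)·0.000 - (3)·0.000) / (7) = -0.571
  v = (7 - (3)·-0.571 - (3)·0.000) / (10) = 0.871
  w = (1 - (1)·-0.571 - (-4)·0.871) / (9) = 0.562
Iteration 2:
  u = (-4 - (3)·0.871 - (3)·0.562) / (7) = -1.186
  v = (7 - (3)·-1.186 - (3)·0.562) / (10) = 0.887
  w = (1 - (1)·-1.186 - (-4)·0.887) / (9) = 0.637
Iteration 3:
  u = (-4 - (3)·0.887 - (3)·0.637) / (7) = -1.225
  v = (7 - (3)·-1.225 - (3)·0.637) / (10) = 0.876
  w = (1 - (1)·-1.225 - (-4)·0.876) / (9) = 0.637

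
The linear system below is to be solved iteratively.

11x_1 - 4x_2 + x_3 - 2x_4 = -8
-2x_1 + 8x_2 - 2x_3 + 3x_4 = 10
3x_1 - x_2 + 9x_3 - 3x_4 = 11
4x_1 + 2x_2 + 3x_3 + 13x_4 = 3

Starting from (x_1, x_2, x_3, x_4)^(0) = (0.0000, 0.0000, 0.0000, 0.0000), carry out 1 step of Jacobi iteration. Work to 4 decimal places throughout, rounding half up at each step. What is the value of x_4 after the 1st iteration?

0.2308

Iteration 1:
  x_1 = (-8 - (-4)·0.0000 - (1)·0.0000 - (-2)·0.0000) / (11) = -0.7273
  x_2 = (10 - (-2)·0.0000 - (-2)·0.0000 - (3)·0.0000) / (8) = 1.2500
  x_3 = (11 - (3)·0.0000 - (-1)·0.0000 - (-3)·0.0000) / (9) = 1.2222
  x_4 = (3 - (4)·0.0000 - (2)·0.0000 - (3)·0.0000) / (13) = 0.2308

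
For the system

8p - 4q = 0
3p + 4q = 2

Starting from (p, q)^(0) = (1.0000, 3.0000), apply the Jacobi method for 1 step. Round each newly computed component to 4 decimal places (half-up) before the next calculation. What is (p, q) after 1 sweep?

(1.5000, -0.2500)

Iteration 1:
  p = (0 - (-4)·3.0000) / (8) = 1.5000
  q = (2 - (3)·1.0000) / (4) = -0.2500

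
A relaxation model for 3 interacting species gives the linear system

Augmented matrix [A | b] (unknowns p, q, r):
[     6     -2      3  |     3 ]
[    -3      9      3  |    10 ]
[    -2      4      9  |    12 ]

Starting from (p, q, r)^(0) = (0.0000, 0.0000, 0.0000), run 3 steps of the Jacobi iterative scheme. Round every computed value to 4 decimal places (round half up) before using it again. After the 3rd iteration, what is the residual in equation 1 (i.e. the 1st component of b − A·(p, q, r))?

Iteration 1:
  p = (3 - (-2)·0.0000 - (3)·0.0000) / (6) = 0.5000
  q = (10 - (-3)·0.0000 - (3)·0.0000) / (9) = 1.1111
  r = (12 - (-2)·0.0000 - (4)·0.0000) / (9) = 1.3333
Iteration 2:
  p = (3 - (-2)·1.1111 - (3)·1.3333) / (6) = 0.2037
  q = (10 - (-3)·0.5000 - (3)·1.3333) / (9) = 0.8333
  r = (12 - (-2)·0.5000 - (4)·1.1111) / (9) = 0.9506
Iteration 3:
  p = (3 - (-2)·0.8333 - (3)·0.9506) / (6) = 0.3025
  q = (10 - (-3)·0.2037 - (3)·0.9506) / (9) = 0.8621
  r = (12 - (-2)·0.2037 - (4)·0.8333) / (9) = 1.0082
Residual b − A·x = (-0.1154, 0.1240, 0.0828)

-0.1154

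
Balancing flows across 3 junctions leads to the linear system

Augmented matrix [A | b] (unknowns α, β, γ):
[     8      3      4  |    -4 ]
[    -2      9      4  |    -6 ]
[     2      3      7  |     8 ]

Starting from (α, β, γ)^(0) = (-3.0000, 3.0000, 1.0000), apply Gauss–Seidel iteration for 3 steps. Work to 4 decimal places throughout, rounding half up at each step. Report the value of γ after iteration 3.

2.2171

Iteration 1:
  α = (-4 - (3)·3.0000 - (4)·1.0000) / (8) = -2.1250
  β = (-6 - (-2)·-2.1250 - (4)·1.0000) / (9) = -1.5833
  γ = (8 - (2)·-2.1250 - (3)·-1.5833) / (7) = 2.4286
Iteration 2:
  α = (-4 - (3)·-1.5833 - (4)·2.4286) / (8) = -1.1206
  β = (-6 - (-2)·-1.1206 - (4)·2.4286) / (9) = -1.9951
  γ = (8 - (2)·-1.1206 - (3)·-1.9951) / (7) = 2.3181
Iteration 3:
  α = (-4 - (3)·-1.9951 - (4)·2.3181) / (8) = -0.9109
  β = (-6 - (-2)·-0.9109 - (4)·2.3181) / (9) = -1.8994
  γ = (8 - (2)·-0.9109 - (3)·-1.8994) / (7) = 2.2171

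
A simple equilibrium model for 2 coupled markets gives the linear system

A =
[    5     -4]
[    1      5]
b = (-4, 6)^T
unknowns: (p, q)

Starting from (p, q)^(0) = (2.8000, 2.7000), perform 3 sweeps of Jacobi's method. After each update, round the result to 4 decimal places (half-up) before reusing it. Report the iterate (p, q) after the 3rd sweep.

(-0.0576, 1.2576)

Iteration 1:
  p = (-4 - (-4)·2.7000) / (5) = 1.3600
  q = (6 - (1)·2.8000) / (5) = 0.6400
Iteration 2:
  p = (-4 - (-4)·0.6400) / (5) = -0.2880
  q = (6 - (1)·1.3600) / (5) = 0.9280
Iteration 3:
  p = (-4 - (-4)·0.9280) / (5) = -0.0576
  q = (6 - (1)·-0.2880) / (5) = 1.2576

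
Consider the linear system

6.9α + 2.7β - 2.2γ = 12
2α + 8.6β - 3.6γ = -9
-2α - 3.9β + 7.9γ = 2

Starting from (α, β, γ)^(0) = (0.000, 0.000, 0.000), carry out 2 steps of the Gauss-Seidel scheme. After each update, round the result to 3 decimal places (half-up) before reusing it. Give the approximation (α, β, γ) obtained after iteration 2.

Iteration 1:
  α = (12 - (2.7)·0.000 - (-2.2)·0.000) / (6.9) = 1.739
  β = (-9 - (2)·1.739 - (-3.6)·0.000) / (8.6) = -1.451
  γ = (2 - (-2)·1.739 - (-3.9)·-1.451) / (7.9) = -0.023
Iteration 2:
  α = (12 - (2.7)·-1.451 - (-2.2)·-0.023) / (6.9) = 2.300
  β = (-9 - (2)·2.300 - (-3.6)·-0.023) / (8.6) = -1.591
  γ = (2 - (-2)·2.300 - (-3.9)·-1.591) / (7.9) = 0.050

(2.300, -1.591, 0.050)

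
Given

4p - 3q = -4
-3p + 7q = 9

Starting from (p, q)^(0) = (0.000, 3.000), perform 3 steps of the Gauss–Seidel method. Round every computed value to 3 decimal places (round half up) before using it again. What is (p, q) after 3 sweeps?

Iteration 1:
  p = (-4 - (-3)·3.000) / (4) = 1.250
  q = (9 - (-3)·1.250) / (7) = 1.821
Iteration 2:
  p = (-4 - (-3)·1.821) / (4) = 0.366
  q = (9 - (-3)·0.366) / (7) = 1.443
Iteration 3:
  p = (-4 - (-3)·1.443) / (4) = 0.082
  q = (9 - (-3)·0.082) / (7) = 1.321

(0.082, 1.321)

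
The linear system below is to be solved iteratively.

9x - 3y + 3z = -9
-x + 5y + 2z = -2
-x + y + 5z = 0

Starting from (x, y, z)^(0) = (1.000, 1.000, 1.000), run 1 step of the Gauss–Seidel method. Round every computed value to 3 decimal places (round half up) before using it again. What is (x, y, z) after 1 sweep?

(-1.000, -1.000, 0.000)

Iteration 1:
  x = (-9 - (-3)·1.000 - (3)·1.000) / (9) = -1.000
  y = (-2 - (-1)·-1.000 - (2)·1.000) / (5) = -1.000
  z = (0 - (-1)·-1.000 - (1)·-1.000) / (5) = 0.000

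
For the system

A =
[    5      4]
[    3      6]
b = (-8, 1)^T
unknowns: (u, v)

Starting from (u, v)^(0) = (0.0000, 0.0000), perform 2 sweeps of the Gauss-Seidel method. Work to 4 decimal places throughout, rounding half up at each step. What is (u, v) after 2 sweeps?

Iteration 1:
  u = (-8 - (4)·0.0000) / (5) = -1.6000
  v = (1 - (3)·-1.6000) / (6) = 0.9667
Iteration 2:
  u = (-8 - (4)·0.9667) / (5) = -2.3734
  v = (1 - (3)·-2.3734) / (6) = 1.3534

(-2.3734, 1.3534)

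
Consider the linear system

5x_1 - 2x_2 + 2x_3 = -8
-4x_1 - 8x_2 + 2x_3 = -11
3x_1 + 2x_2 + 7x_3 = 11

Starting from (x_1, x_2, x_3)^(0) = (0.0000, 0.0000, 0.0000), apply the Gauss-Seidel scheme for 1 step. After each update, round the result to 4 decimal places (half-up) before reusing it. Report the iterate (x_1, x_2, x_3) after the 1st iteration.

Iteration 1:
  x_1 = (-8 - (-2)·0.0000 - (2)·0.0000) / (5) = -1.6000
  x_2 = (-11 - (-4)·-1.6000 - (2)·0.0000) / (-8) = 2.1750
  x_3 = (11 - (3)·-1.6000 - (2)·2.1750) / (7) = 1.6357

(-1.6000, 2.1750, 1.6357)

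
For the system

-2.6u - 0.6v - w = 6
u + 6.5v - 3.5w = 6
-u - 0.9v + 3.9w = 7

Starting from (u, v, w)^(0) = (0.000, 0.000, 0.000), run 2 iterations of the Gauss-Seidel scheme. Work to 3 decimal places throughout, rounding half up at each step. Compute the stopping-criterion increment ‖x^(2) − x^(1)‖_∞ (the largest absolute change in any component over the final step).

Iteration 1:
  u = (6 - (-0.6)·0.000 - (-1)·0.000) / (-2.6) = -2.308
  v = (6 - (1)·-2.308 - (-3.5)·0.000) / (6.5) = 1.278
  w = (7 - (-1)·-2.308 - (-0.9)·1.278) / (3.9) = 1.498
Iteration 2:
  u = (6 - (-0.6)·1.278 - (-1)·1.498) / (-2.6) = -3.179
  v = (6 - (1)·-3.179 - (-3.5)·1.498) / (6.5) = 2.219
  w = (7 - (-1)·-3.179 - (-0.9)·2.219) / (3.9) = 1.492
Change: (-0.871, 0.941, -0.006) → max |·| = 0.941

0.941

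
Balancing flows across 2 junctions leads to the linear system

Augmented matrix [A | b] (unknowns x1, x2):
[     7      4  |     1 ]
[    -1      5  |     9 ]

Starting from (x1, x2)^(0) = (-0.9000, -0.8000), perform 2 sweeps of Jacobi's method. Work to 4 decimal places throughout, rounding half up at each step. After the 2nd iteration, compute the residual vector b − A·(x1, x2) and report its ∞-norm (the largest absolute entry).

Iteration 1:
  x1 = (1 - (4)·-0.8000) / (7) = 0.6000
  x2 = (9 - (-1)·-0.9000) / (5) = 1.6200
Iteration 2:
  x1 = (1 - (4)·1.6200) / (7) = -0.7829
  x2 = (9 - (-1)·0.6000) / (5) = 1.9200
Residual b − A·x = (-1.1997, -1.3829); ∞-norm = 1.3829

1.3829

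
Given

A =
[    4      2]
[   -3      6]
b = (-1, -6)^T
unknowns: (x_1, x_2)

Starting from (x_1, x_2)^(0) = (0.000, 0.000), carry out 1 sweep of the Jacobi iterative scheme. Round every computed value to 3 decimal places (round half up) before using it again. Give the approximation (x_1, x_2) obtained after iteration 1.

(-0.250, -1.000)

Iteration 1:
  x_1 = (-1 - (2)·0.000) / (4) = -0.250
  x_2 = (-6 - (-3)·0.000) / (6) = -1.000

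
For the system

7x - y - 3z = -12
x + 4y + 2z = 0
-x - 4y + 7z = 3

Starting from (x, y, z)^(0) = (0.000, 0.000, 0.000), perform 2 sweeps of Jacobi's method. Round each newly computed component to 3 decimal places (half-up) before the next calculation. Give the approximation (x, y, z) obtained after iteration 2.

Iteration 1:
  x = (-12 - (-1)·0.000 - (-3)·0.000) / (7) = -1.714
  y = (0 - (1)·0.000 - (2)·0.000) / (4) = 0.000
  z = (3 - (-1)·0.000 - (-4)·0.000) / (7) = 0.429
Iteration 2:
  x = (-12 - (-1)·0.000 - (-3)·0.429) / (7) = -1.530
  y = (0 - (1)·-1.714 - (2)·0.429) / (4) = 0.214
  z = (3 - (-1)·-1.714 - (-4)·0.000) / (7) = 0.184

(-1.530, 0.214, 0.184)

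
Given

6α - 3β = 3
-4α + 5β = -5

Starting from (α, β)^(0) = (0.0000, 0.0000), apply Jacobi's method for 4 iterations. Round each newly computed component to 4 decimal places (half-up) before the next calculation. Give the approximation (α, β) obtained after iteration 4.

Iteration 1:
  α = (3 - (-3)·0.0000) / (6) = 0.5000
  β = (-5 - (-4)·0.0000) / (5) = -1.0000
Iteration 2:
  α = (3 - (-3)·-1.0000) / (6) = 0.0000
  β = (-5 - (-4)·0.5000) / (5) = -0.6000
Iteration 3:
  α = (3 - (-3)·-0.6000) / (6) = 0.2000
  β = (-5 - (-4)·0.0000) / (5) = -1.0000
Iteration 4:
  α = (3 - (-3)·-1.0000) / (6) = 0.0000
  β = (-5 - (-4)·0.2000) / (5) = -0.8400

(0.0000, -0.8400)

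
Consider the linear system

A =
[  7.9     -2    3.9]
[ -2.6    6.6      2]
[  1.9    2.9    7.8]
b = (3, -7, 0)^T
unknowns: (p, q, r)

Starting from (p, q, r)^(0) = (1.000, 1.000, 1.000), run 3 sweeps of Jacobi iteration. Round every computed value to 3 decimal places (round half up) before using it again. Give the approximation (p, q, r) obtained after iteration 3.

(0.011, -0.987, 0.198)

Iteration 1:
  p = (3 - (-2)·1.000 - (3.9)·1.000) / (7.9) = 0.139
  q = (-7 - (-2.6)·1.000 - (2)·1.000) / (6.6) = -0.970
  r = (0 - (1.9)·1.000 - (2.9)·1.000) / (7.8) = -0.615
Iteration 2:
  p = (3 - (-2)·-0.970 - (3.9)·-0.615) / (7.9) = 0.438
  q = (-7 - (-2.6)·0.139 - (2)·-0.615) / (6.6) = -0.819
  r = (0 - (1.9)·0.139 - (2.9)·-0.970) / (7.8) = 0.327
Iteration 3:
  p = (3 - (-2)·-0.819 - (3.9)·0.327) / (7.9) = 0.011
  q = (-7 - (-2.6)·0.438 - (2)·0.327) / (6.6) = -0.987
  r = (0 - (1.9)·0.438 - (2.9)·-0.819) / (7.8) = 0.198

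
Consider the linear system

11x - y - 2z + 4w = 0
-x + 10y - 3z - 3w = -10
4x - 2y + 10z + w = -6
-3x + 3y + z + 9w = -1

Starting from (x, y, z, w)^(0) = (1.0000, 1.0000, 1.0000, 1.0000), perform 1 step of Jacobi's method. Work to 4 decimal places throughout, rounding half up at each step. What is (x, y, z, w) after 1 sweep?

Iteration 1:
  x = (0 - (-1)·1.0000 - (-2)·1.0000 - (4)·1.0000) / (11) = -0.0909
  y = (-10 - (-1)·1.0000 - (-3)·1.0000 - (-3)·1.0000) / (10) = -0.3000
  z = (-6 - (4)·1.0000 - (-2)·1.0000 - (1)·1.0000) / (10) = -0.9000
  w = (-1 - (-3)·1.0000 - (3)·1.0000 - (1)·1.0000) / (9) = -0.2222

(-0.0909, -0.3000, -0.9000, -0.2222)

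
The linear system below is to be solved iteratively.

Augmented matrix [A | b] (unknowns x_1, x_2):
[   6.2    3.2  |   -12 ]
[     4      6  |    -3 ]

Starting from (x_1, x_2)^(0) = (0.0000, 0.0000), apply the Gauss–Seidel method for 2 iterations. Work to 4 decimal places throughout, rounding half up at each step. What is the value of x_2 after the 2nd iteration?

Iteration 1:
  x_1 = (-12 - (3.2)·0.0000) / (6.2) = -1.9355
  x_2 = (-3 - (4)·-1.9355) / (6) = 0.7903
Iteration 2:
  x_1 = (-12 - (3.2)·0.7903) / (6.2) = -2.3434
  x_2 = (-3 - (4)·-2.3434) / (6) = 1.0623

1.0623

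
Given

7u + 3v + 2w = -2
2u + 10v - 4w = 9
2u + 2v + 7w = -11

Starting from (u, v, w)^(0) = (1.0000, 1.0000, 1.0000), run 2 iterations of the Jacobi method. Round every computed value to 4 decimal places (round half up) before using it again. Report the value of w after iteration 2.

-1.6000

Iteration 1:
  u = (-2 - (3)·1.0000 - (2)·1.0000) / (7) = -1.0000
  v = (9 - (2)·1.0000 - (-4)·1.0000) / (10) = 1.1000
  w = (-11 - (2)·1.0000 - (2)·1.0000) / (7) = -2.1429
Iteration 2:
  u = (-2 - (3)·1.1000 - (2)·-2.1429) / (7) = -0.1449
  v = (9 - (2)·-1.0000 - (-4)·-2.1429) / (10) = 0.2428
  w = (-11 - (2)·-1.0000 - (2)·1.1000) / (7) = -1.6000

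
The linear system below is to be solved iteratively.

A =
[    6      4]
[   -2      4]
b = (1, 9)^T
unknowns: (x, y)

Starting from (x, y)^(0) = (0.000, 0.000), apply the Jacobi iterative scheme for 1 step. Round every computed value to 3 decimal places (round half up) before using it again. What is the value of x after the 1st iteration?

0.167

Iteration 1:
  x = (1 - (4)·0.000) / (6) = 0.167
  y = (9 - (-2)·0.000) / (4) = 2.250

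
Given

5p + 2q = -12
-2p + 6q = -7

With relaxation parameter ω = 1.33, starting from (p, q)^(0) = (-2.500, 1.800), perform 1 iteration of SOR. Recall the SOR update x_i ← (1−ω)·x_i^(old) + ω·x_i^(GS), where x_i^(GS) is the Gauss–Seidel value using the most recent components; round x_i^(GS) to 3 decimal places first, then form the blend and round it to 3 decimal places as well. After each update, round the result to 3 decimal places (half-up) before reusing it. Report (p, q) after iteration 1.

(-3.325, -3.620)

Iteration 1:
  p: GS value = (-12 - (2)·1.800) / (5) = -3.120;  p ← (1−ω)·-2.500 + ω·-3.120 = -3.325
  q: GS value = (-7 - (-2)·-3.325) / (6) = -2.275;  q ← (1−ω)·1.800 + ω·-2.275 = -3.620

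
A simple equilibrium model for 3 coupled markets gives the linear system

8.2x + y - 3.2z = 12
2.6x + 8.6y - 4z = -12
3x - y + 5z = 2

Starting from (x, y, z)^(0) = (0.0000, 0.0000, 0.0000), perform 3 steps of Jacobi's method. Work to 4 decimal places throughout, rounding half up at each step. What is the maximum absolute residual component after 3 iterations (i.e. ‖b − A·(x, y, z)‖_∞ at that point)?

Iteration 1:
  x = (12 - (1)·0.0000 - (-3.2)·0.0000) / (8.2) = 1.4634
  y = (-12 - (2.6)·0.0000 - (-4)·0.0000) / (8.6) = -1.3953
  z = (2 - (3)·0.0000 - (-1)·0.0000) / (5) = 0.4000
Iteration 2:
  x = (12 - (1)·-1.3953 - (-3.2)·0.4000) / (8.2) = 1.7897
  y = (-12 - (2.6)·1.4634 - (-4)·0.4000) / (8.6) = -1.6517
  z = (2 - (3)·1.4634 - (-1)·-1.3953) / (5) = -0.7571
Iteration 3:
  x = (12 - (1)·-1.6517 - (-3.2)·-0.7571) / (8.2) = 1.3694
  y = (-12 - (2.6)·1.7897 - (-4)·-0.7571) / (8.6) = -2.2886
  z = (2 - (3)·1.7897 - (-1)·-1.6517) / (5) = -1.0042
Residual b − A·x = (-0.1539, 0.1047, 0.6242); ∞-norm = 0.6242

0.6242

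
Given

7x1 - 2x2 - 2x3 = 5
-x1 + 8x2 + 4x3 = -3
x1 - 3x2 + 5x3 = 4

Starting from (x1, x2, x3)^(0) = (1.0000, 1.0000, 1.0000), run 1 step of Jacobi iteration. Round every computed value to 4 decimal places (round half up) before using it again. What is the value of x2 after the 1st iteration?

Iteration 1:
  x1 = (5 - (-2)·1.0000 - (-2)·1.0000) / (7) = 1.2857
  x2 = (-3 - (-1)·1.0000 - (4)·1.0000) / (8) = -0.7500
  x3 = (4 - (1)·1.0000 - (-3)·1.0000) / (5) = 1.2000

-0.7500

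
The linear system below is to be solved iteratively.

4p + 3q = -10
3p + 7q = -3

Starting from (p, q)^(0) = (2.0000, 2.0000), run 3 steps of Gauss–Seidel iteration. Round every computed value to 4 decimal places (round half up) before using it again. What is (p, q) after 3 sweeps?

(-3.2921, 0.9823)

Iteration 1:
  p = (-10 - (3)·2.0000) / (4) = -4.0000
  q = (-3 - (3)·-4.0000) / (7) = 1.2857
Iteration 2:
  p = (-10 - (3)·1.2857) / (4) = -3.4643
  q = (-3 - (3)·-3.4643) / (7) = 1.0561
Iteration 3:
  p = (-10 - (3)·1.0561) / (4) = -3.2921
  q = (-3 - (3)·-3.2921) / (7) = 0.9823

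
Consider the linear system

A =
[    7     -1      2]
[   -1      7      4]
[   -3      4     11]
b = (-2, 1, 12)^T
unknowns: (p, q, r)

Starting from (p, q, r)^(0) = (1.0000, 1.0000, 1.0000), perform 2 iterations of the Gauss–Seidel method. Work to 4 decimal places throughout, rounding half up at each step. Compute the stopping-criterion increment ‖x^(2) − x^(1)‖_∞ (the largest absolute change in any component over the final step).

Iteration 1:
  p = (-2 - (-1)·1.0000 - (2)·1.0000) / (7) = -0.4286
  q = (1 - (-1)·-0.4286 - (4)·1.0000) / (7) = -0.4898
  r = (12 - (-3)·-0.4286 - (4)·-0.4898) / (11) = 1.1521
Iteration 2:
  p = (-2 - (-1)·-0.4898 - (2)·1.1521) / (7) = -0.6849
  q = (1 - (-1)·-0.6849 - (4)·1.1521) / (7) = -0.6133
  r = (12 - (-3)·-0.6849 - (4)·-0.6133) / (11) = 1.1271
Change: (-0.2563, -0.1235, -0.0250) → max |·| = 0.2563

0.2563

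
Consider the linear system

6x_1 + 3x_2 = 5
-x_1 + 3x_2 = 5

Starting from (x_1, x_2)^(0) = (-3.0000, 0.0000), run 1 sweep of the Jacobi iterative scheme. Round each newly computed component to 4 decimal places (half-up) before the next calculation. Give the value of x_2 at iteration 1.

Iteration 1:
  x_1 = (5 - (3)·0.0000) / (6) = 0.8333
  x_2 = (5 - (-1)·-3.0000) / (3) = 0.6667

0.6667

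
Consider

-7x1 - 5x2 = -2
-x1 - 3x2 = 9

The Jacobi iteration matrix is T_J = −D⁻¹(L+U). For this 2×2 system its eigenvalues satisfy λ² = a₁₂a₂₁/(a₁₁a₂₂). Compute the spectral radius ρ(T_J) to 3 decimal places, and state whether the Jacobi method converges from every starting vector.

a₁₂a₂₁/(a₁₁a₂₂) = (-5)·(-1) / ((-7)·(-3)) = 0.238095
ρ = √|0.238095| = √0.238095 = 0.488
ρ < 1, so Jacobi converges

0.488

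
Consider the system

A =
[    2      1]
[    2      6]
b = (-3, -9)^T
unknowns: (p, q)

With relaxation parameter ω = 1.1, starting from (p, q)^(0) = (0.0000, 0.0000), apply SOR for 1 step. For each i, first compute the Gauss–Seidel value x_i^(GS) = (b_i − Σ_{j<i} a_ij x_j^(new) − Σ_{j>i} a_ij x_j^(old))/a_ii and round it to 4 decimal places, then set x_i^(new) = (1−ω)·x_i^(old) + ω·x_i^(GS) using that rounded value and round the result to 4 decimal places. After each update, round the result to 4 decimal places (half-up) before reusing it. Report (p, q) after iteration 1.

Iteration 1:
  p: GS value = (-3 - (1)·0.0000) / (2) = -1.5000;  p ← (1−ω)·0.0000 + ω·-1.5000 = -1.6500
  q: GS value = (-9 - (2)·-1.6500) / (6) = -0.9500;  q ← (1−ω)·0.0000 + ω·-0.9500 = -1.0450

(-1.6500, -1.0450)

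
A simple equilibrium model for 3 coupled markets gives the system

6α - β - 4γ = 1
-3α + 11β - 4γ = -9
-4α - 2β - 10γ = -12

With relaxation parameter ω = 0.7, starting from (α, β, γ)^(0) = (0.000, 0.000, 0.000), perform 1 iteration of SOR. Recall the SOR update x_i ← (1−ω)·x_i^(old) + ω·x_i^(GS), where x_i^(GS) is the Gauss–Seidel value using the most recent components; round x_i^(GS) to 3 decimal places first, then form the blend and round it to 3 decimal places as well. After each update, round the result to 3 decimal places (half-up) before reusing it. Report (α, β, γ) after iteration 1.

(0.117, -0.550, 0.884)

Iteration 1:
  α: GS value = (1 - (-1)·0.000 - (-4)·0.000) / (6) = 0.167;  α ← (1−ω)·0.000 + ω·0.167 = 0.117
  β: GS value = (-9 - (-3)·0.117 - (-4)·0.000) / (11) = -0.786;  β ← (1−ω)·0.000 + ω·-0.786 = -0.550
  γ: GS value = (-12 - (-4)·0.117 - (-2)·-0.550) / (-10) = 1.263;  γ ← (1−ω)·0.000 + ω·1.263 = 0.884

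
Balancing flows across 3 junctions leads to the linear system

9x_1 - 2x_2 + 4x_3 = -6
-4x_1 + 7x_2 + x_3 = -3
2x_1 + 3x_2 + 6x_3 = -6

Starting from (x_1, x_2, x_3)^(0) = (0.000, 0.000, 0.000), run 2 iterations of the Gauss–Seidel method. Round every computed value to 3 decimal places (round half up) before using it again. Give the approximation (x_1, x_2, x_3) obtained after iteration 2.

(-0.681, -0.764, -0.391)

Iteration 1:
  x_1 = (-6 - (-2)·0.000 - (4)·0.000) / (9) = -0.667
  x_2 = (-3 - (-4)·-0.667 - (1)·0.000) / (7) = -0.810
  x_3 = (-6 - (2)·-0.667 - (3)·-0.810) / (6) = -0.373
Iteration 2:
  x_1 = (-6 - (-2)·-0.810 - (4)·-0.373) / (9) = -0.681
  x_2 = (-3 - (-4)·-0.681 - (1)·-0.373) / (7) = -0.764
  x_3 = (-6 - (2)·-0.681 - (3)·-0.764) / (6) = -0.391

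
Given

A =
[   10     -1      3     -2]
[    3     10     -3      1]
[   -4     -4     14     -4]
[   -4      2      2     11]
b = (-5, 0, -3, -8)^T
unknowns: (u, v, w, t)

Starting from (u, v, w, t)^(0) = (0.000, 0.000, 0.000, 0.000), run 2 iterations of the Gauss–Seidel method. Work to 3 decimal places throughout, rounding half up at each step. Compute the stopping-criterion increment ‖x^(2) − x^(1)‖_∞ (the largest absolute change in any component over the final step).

Iteration 1:
  u = (-5 - (-1)·0.000 - (3)·0.000 - (-2)·0.000) / (10) = -0.500
  v = (0 - (3)·-0.500 - (-3)·0.000 - (1)·0.000) / (10) = 0.150
  w = (-3 - (-4)·-0.500 - (-4)·0.150 - (-4)·0.000) / (14) = -0.314
  t = (-8 - (-4)·-0.500 - (2)·0.150 - (2)·-0.314) / (11) = -0.879
Iteration 2:
  u = (-5 - (-1)·0.150 - (3)·-0.314 - (-2)·-0.879) / (10) = -0.567
  v = (0 - (3)·-0.567 - (-3)·-0.314 - (1)·-0.879) / (10) = 0.164
  w = (-3 - (-4)·-0.567 - (-4)·0.164 - (-4)·-0.879) / (14) = -0.581
  t = (-8 - (-4)·-0.567 - (2)·0.164 - (2)·-0.581) / (11) = -0.858
Change: (-0.067, 0.014, -0.267, 0.021) → max |·| = 0.267

0.267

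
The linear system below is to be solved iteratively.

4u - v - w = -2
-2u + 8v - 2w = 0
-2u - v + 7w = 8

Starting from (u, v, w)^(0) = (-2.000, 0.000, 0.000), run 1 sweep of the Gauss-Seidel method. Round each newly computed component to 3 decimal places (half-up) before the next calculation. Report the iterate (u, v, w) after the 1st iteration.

(-0.500, -0.125, 0.982)

Iteration 1:
  u = (-2 - (-1)·0.000 - (-1)·0.000) / (4) = -0.500
  v = (0 - (-2)·-0.500 - (-2)·0.000) / (8) = -0.125
  w = (8 - (-2)·-0.500 - (-1)·-0.125) / (7) = 0.982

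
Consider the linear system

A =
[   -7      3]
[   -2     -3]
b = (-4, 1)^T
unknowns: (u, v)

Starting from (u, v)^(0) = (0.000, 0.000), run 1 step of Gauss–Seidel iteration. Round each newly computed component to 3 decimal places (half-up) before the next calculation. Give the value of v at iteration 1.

-0.714

Iteration 1:
  u = (-4 - (3)·0.000) / (-7) = 0.571
  v = (1 - (-2)·0.571) / (-3) = -0.714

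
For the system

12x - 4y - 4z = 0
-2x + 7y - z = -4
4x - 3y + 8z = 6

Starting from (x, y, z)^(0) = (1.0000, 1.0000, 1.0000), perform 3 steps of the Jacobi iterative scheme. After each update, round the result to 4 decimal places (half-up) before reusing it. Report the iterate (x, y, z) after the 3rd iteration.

(0.0238, -0.4736, 0.5603)

Iteration 1:
  x = (0 - (-4)·1.0000 - (-4)·1.0000) / (12) = 0.6667
  y = (-4 - (-2)·1.0000 - (-1)·1.0000) / (7) = -0.1429
  z = (6 - (4)·1.0000 - (-3)·1.0000) / (8) = 0.6250
Iteration 2:
  x = (0 - (-4)·-0.1429 - (-4)·0.6250) / (12) = 0.1607
  y = (-4 - (-2)·0.6667 - (-1)·0.6250) / (7) = -0.2917
  z = (6 - (4)·0.6667 - (-3)·-0.1429) / (8) = 0.3631
Iteration 3:
  x = (0 - (-4)·-0.2917 - (-4)·0.3631) / (12) = 0.0238
  y = (-4 - (-2)·0.1607 - (-1)·0.3631) / (7) = -0.4736
  z = (6 - (4)·0.1607 - (-3)·-0.2917) / (8) = 0.5603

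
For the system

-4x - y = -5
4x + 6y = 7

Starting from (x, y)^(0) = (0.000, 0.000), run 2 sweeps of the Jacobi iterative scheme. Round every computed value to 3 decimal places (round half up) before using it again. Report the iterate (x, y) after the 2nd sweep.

Iteration 1:
  x = (-5 - (-1)·0.000) / (-4) = 1.250
  y = (7 - (4)·0.000) / (6) = 1.167
Iteration 2:
  x = (-5 - (-1)·1.167) / (-4) = 0.958
  y = (7 - (4)·1.250) / (6) = 0.333

(0.958, 0.333)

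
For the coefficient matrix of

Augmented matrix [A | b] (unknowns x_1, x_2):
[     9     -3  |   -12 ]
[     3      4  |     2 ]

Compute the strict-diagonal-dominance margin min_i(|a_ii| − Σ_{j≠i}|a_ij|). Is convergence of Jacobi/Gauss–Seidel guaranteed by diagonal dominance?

1

row 1: |9| − (3) = 6
row 2: |4| − (3) = 1
minimum over rows = 1 → strictly diagonally dominant (convergence guaranteed)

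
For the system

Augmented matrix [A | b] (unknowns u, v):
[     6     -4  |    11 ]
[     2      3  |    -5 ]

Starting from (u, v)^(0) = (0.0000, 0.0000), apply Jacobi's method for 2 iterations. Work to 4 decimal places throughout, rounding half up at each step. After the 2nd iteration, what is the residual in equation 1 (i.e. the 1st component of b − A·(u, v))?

-4.8888

Iteration 1:
  u = (11 - (-4)·0.0000) / (6) = 1.8333
  v = (-5 - (2)·0.0000) / (3) = -1.6667
Iteration 2:
  u = (11 - (-4)·-1.6667) / (6) = 0.7222
  v = (-5 - (2)·1.8333) / (3) = -2.8889
Residual b − A·x = (-4.8888, 2.2223)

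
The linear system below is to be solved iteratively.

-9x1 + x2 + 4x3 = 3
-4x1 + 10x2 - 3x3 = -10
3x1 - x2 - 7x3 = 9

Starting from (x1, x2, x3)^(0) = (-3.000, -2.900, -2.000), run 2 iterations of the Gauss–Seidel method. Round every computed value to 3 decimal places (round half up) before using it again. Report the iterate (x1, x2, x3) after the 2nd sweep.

Iteration 1:
  x1 = (3 - (1)·-2.900 - (4)·-2.000) / (-9) = -1.544
  x2 = (-10 - (-4)·-1.544 - (-3)·-2.000) / (10) = -2.218
  x3 = (9 - (3)·-1.544 - (-1)·-2.218) / (-7) = -1.631
Iteration 2:
  x1 = (3 - (1)·-2.218 - (4)·-1.631) / (-9) = -1.305
  x2 = (-10 - (-4)·-1.305 - (-3)·-1.631) / (10) = -2.011
  x3 = (9 - (3)·-1.305 - (-1)·-2.011) / (-7) = -1.558

(-1.305, -2.011, -1.558)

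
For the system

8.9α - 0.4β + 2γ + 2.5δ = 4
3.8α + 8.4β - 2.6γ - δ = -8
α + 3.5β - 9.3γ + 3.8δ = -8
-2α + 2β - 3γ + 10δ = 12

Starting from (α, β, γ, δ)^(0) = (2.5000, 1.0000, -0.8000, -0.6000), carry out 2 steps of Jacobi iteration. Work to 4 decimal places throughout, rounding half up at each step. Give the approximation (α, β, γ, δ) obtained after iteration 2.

(-0.2957, -0.7935, 0.5615, 2.2271)

Iteration 1:
  α = (4 - (-0.4)·1.0000 - (2)·-0.8000 - (2.5)·-0.6000) / (8.9) = 0.8427
  β = (-8 - (3.8)·2.5000 - (-2.6)·-0.8000 - (-1)·-0.6000) / (8.4) = -2.4024
  γ = (-8 - (1)·2.5000 - (3.5)·1.0000 - (3.8)·-0.6000) / (-9.3) = 1.2602
  δ = (12 - (-2)·2.5000 - (2)·1.0000 - (-3)·-0.8000) / (10) = 1.2600
Iteration 2:
  α = (4 - (-0.4)·-2.4024 - (2)·1.2602 - (2.5)·1.2600) / (8.9) = -0.2957
  β = (-8 - (3.8)·0.8427 - (-2.6)·1.2602 - (-1)·1.2600) / (8.4) = -0.7935
  γ = (-8 - (1)·0.8427 - (3.5)·-2.4024 - (3.8)·1.2600) / (-9.3) = 0.5615
  δ = (12 - (-2)·0.8427 - (2)·-2.4024 - (-3)·1.2602) / (10) = 2.2271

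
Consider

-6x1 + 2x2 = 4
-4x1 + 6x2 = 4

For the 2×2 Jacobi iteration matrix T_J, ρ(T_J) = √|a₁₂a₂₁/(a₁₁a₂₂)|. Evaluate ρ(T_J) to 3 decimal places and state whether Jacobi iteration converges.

a₁₂a₂₁/(a₁₁a₂₂) = (2)·(-4) / ((-6)·(6)) = 0.222222
ρ = √|0.222222| = √0.222222 = 0.471
ρ < 1, so Jacobi converges

0.471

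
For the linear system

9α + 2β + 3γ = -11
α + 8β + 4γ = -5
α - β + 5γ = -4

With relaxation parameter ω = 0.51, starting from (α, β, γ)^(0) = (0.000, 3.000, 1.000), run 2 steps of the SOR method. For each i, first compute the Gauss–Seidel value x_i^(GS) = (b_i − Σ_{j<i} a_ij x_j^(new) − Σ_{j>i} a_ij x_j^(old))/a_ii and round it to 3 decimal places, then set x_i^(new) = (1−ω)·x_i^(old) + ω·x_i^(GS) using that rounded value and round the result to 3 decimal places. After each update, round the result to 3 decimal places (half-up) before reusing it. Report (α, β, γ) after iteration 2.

(-1.339, 0.166, -0.109)

Iteration 1:
  α: GS value = (-11 - (2)·3.000 - (3)·1.000) / (9) = -2.222;  α ← (1−ω)·0.000 + ω·-2.222 = -1.133
  β: GS value = (-5 - (1)·-1.133 - (4)·1.000) / (8) = -0.983;  β ← (1−ω)·3.000 + ω·-0.983 = 0.969
  γ: GS value = (-4 - (1)·-1.133 - (-1)·0.969) / (5) = -0.380;  γ ← (1−ω)·1.000 + ω·-0.380 = 0.296
Iteration 2:
  α: GS value = (-11 - (2)·0.969 - (3)·0.296) / (9) = -1.536;  α ← (1−ω)·-1.133 + ω·-1.536 = -1.339
  β: GS value = (-5 - (1)·-1.339 - (4)·0.296) / (8) = -0.606;  β ← (1−ω)·0.969 + ω·-0.606 = 0.166
  γ: GS value = (-4 - (1)·-1.339 - (-1)·0.166) / (5) = -0.499;  γ ← (1−ω)·0.296 + ω·-0.499 = -0.109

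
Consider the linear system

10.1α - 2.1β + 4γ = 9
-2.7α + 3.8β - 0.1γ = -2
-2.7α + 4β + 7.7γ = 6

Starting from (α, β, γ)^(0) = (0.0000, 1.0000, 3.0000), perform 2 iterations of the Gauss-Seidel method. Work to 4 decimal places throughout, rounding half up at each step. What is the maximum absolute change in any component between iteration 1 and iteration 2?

Iteration 1:
  α = (9 - (-2.1)·1.0000 - (4)·3.0000) / (10.1) = -0.0891
  β = (-2 - (-2.7)·-0.0891 - (-0.1)·3.0000) / (3.8) = -0.5107
  γ = (6 - (-2.7)·-0.0891 - (4)·-0.5107) / (7.7) = 1.0133
Iteration 2:
  α = (9 - (-2.1)·-0.5107 - (4)·1.0133) / (10.1) = 0.3836
  β = (-2 - (-2.7)·0.3836 - (-0.1)·1.0133) / (3.8) = -0.2271
  γ = (6 - (-2.7)·0.3836 - (4)·-0.2271) / (7.7) = 1.0317
Change: (0.4727, 0.2836, 0.0184) → max |·| = 0.4727

0.4727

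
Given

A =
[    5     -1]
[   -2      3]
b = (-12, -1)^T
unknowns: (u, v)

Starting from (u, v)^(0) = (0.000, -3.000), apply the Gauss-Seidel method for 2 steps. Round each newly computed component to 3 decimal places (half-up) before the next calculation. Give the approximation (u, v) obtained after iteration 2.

(-2.867, -2.245)

Iteration 1:
  u = (-12 - (-1)·-3.000) / (5) = -3.000
  v = (-1 - (-2)·-3.000) / (3) = -2.333
Iteration 2:
  u = (-12 - (-1)·-2.333) / (5) = -2.867
  v = (-1 - (-2)·-2.867) / (3) = -2.245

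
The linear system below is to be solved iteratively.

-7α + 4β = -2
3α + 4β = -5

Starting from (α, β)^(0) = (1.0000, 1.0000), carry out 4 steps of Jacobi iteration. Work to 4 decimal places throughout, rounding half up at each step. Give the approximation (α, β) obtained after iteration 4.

(-0.0613, -0.6531)

Iteration 1:
  α = (-2 - (4)·1.0000) / (-7) = 0.8571
  β = (-5 - (3)·1.0000) / (4) = -2.0000
Iteration 2:
  α = (-2 - (4)·-2.0000) / (-7) = -0.8571
  β = (-5 - (3)·0.8571) / (4) = -1.8928
Iteration 3:
  α = (-2 - (4)·-1.8928) / (-7) = -0.7959
  β = (-5 - (3)·-0.8571) / (4) = -0.6072
Iteration 4:
  α = (-2 - (4)·-0.6072) / (-7) = -0.0613
  β = (-5 - (3)·-0.7959) / (4) = -0.6531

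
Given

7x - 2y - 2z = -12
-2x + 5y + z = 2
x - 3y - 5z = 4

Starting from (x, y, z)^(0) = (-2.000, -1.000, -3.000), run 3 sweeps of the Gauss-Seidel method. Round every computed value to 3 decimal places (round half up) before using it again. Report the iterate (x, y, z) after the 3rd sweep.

(-2.086, -0.213, -1.089)

Iteration 1:
  x = (-12 - (-2)·-1.000 - (-2)·-3.000) / (7) = -2.857
  y = (2 - (-2)·-2.857 - (1)·-3.000) / (5) = -0.143
  z = (4 - (1)·-2.857 - (-3)·-0.143) / (-5) = -1.286
Iteration 2:
  x = (-12 - (-2)·-0.143 - (-2)·-1.286) / (7) = -2.123
  y = (2 - (-2)·-2.123 - (1)·-1.286) / (5) = -0.192
  z = (4 - (1)·-2.123 - (-3)·-0.192) / (-5) = -1.109
Iteration 3:
  x = (-12 - (-2)·-0.192 - (-2)·-1.109) / (7) = -2.086
  y = (2 - (-2)·-2.086 - (1)·-1.109) / (5) = -0.213
  z = (4 - (1)·-2.086 - (-3)·-0.213) / (-5) = -1.089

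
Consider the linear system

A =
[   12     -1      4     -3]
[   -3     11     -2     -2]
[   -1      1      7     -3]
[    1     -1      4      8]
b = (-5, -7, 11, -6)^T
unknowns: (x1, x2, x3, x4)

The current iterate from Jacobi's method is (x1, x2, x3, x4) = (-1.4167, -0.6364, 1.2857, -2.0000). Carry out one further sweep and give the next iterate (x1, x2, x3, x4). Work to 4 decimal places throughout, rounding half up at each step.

One sweep:
  x1 = (-5 - (-1)·-0.6364 - (4)·1.2857 - (-3)·-2.0000) / (12) = -1.3983
  x2 = (-7 - (-3)·-1.4167 - (-2)·1.2857 - (-2)·-2.0000) / (11) = -1.1526
  x3 = (11 - (-1)·-1.4167 - (1)·-0.6364 - (-3)·-2.0000) / (7) = 0.6028
  x4 = (-6 - (1)·-1.4167 - (-1)·-0.6364 - (4)·1.2857) / (8) = -1.2953

(-1.3983, -1.1526, 0.6028, -1.2953)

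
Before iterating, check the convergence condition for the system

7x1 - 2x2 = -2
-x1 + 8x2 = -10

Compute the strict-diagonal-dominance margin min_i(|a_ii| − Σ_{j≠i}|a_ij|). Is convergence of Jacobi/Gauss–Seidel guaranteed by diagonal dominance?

5

row 1: |7| − (2) = 5
row 2: |8| − (1) = 7
minimum over rows = 5 → strictly diagonally dominant (convergence guaranteed)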